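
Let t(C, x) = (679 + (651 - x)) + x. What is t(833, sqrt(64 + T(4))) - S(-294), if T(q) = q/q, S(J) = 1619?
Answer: -289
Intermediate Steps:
T(q) = 1
t(C, x) = 1330 (t(C, x) = (1330 - x) + x = 1330)
t(833, sqrt(64 + T(4))) - S(-294) = 1330 - 1*1619 = 1330 - 1619 = -289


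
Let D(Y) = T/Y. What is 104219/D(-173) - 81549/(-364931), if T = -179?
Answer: 6579679290068/65322649 ≈ 1.0073e+5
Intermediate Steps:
D(Y) = -179/Y
104219/D(-173) - 81549/(-364931) = 104219/((-179/(-173))) - 81549/(-364931) = 104219/((-179*(-1/173))) - 81549*(-1/364931) = 104219/(179/173) + 81549/364931 = 104219*(173/179) + 81549/364931 = 18029887/179 + 81549/364931 = 6579679290068/65322649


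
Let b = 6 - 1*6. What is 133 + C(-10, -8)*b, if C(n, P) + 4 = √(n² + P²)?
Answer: 133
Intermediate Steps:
b = 0 (b = 6 - 6 = 0)
C(n, P) = -4 + √(P² + n²) (C(n, P) = -4 + √(n² + P²) = -4 + √(P² + n²))
133 + C(-10, -8)*b = 133 + (-4 + √((-8)² + (-10)²))*0 = 133 + (-4 + √(64 + 100))*0 = 133 + (-4 + √164)*0 = 133 + (-4 + 2*√41)*0 = 133 + 0 = 133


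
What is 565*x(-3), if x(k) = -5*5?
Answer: -14125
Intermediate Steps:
x(k) = -25
565*x(-3) = 565*(-25) = -14125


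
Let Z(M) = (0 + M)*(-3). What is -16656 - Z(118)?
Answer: -16302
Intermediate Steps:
Z(M) = -3*M (Z(M) = M*(-3) = -3*M)
-16656 - Z(118) = -16656 - (-3)*118 = -16656 - 1*(-354) = -16656 + 354 = -16302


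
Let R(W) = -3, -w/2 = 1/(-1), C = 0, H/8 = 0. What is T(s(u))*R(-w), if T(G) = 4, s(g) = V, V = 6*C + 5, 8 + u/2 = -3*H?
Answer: -12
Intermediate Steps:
H = 0 (H = 8*0 = 0)
u = -16 (u = -16 + 2*(-3*0) = -16 + 2*0 = -16 + 0 = -16)
V = 5 (V = 6*0 + 5 = 0 + 5 = 5)
s(g) = 5
w = 2 (w = -2/(-1) = -2*(-1) = 2)
T(s(u))*R(-w) = 4*(-3) = -12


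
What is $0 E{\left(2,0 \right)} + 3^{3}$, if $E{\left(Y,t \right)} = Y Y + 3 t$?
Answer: $27$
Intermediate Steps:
$E{\left(Y,t \right)} = Y^{2} + 3 t$
$0 E{\left(2,0 \right)} + 3^{3} = 0 \left(2^{2} + 3 \cdot 0\right) + 3^{3} = 0 \left(4 + 0\right) + 27 = 0 \cdot 4 + 27 = 0 + 27 = 27$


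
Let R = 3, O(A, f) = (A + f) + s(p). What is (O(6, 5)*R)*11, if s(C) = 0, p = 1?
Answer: 363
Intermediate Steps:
O(A, f) = A + f (O(A, f) = (A + f) + 0 = A + f)
(O(6, 5)*R)*11 = ((6 + 5)*3)*11 = (11*3)*11 = 33*11 = 363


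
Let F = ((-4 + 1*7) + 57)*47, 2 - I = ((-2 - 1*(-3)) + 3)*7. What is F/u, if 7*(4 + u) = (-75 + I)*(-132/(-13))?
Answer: -64155/3424 ≈ -18.737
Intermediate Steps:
I = -26 (I = 2 - ((-2 - 1*(-3)) + 3)*7 = 2 - ((-2 + 3) + 3)*7 = 2 - (1 + 3)*7 = 2 - 4*7 = 2 - 1*28 = 2 - 28 = -26)
u = -13696/91 (u = -4 + ((-75 - 26)*(-132/(-13)))/7 = -4 + (-(-13332)*(-1)/13)/7 = -4 + (-101*132/13)/7 = -4 + (⅐)*(-13332/13) = -4 - 13332/91 = -13696/91 ≈ -150.51)
F = 2820 (F = ((-4 + 7) + 57)*47 = (3 + 57)*47 = 60*47 = 2820)
F/u = 2820/(-13696/91) = 2820*(-91/13696) = -64155/3424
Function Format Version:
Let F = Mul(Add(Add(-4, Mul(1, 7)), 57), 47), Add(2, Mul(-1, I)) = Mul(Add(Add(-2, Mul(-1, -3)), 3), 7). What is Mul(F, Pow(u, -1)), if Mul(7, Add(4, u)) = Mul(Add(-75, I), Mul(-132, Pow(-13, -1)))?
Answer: Rational(-64155, 3424) ≈ -18.737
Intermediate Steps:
I = -26 (I = Add(2, Mul(-1, Mul(Add(Add(-2, Mul(-1, -3)), 3), 7))) = Add(2, Mul(-1, Mul(Add(Add(-2, 3), 3), 7))) = Add(2, Mul(-1, Mul(Add(1, 3), 7))) = Add(2, Mul(-1, Mul(4, 7))) = Add(2, Mul(-1, 28)) = Add(2, -28) = -26)
u = Rational(-13696, 91) (u = Add(-4, Mul(Rational(1, 7), Mul(Add(-75, -26), Mul(-132, Pow(-13, -1))))) = Add(-4, Mul(Rational(1, 7), Mul(-101, Mul(-132, Rational(-1, 13))))) = Add(-4, Mul(Rational(1, 7), Mul(-101, Rational(132, 13)))) = Add(-4, Mul(Rational(1, 7), Rational(-13332, 13))) = Add(-4, Rational(-13332, 91)) = Rational(-13696, 91) ≈ -150.51)
F = 2820 (F = Mul(Add(Add(-4, 7), 57), 47) = Mul(Add(3, 57), 47) = Mul(60, 47) = 2820)
Mul(F, Pow(u, -1)) = Mul(2820, Pow(Rational(-13696, 91), -1)) = Mul(2820, Rational(-91, 13696)) = Rational(-64155, 3424)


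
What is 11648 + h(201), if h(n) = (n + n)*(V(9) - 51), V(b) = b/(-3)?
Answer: -10060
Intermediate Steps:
V(b) = -b/3 (V(b) = b*(-⅓) = -b/3)
h(n) = -108*n (h(n) = (n + n)*(-⅓*9 - 51) = (2*n)*(-3 - 51) = (2*n)*(-54) = -108*n)
11648 + h(201) = 11648 - 108*201 = 11648 - 21708 = -10060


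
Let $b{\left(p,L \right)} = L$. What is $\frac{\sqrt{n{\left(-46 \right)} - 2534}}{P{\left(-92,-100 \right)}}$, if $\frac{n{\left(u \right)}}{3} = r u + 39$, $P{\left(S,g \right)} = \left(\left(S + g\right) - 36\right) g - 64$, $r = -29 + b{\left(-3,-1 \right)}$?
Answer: $\frac{\sqrt{1723}}{22736} \approx 0.0018257$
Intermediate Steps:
$r = -30$ ($r = -29 - 1 = -30$)
$P{\left(S,g \right)} = -64 + g \left(-36 + S + g\right)$ ($P{\left(S,g \right)} = \left(-36 + S + g\right) g - 64 = g \left(-36 + S + g\right) - 64 = -64 + g \left(-36 + S + g\right)$)
$n{\left(u \right)} = 117 - 90 u$ ($n{\left(u \right)} = 3 \left(- 30 u + 39\right) = 3 \left(39 - 30 u\right) = 117 - 90 u$)
$\frac{\sqrt{n{\left(-46 \right)} - 2534}}{P{\left(-92,-100 \right)}} = \frac{\sqrt{\left(117 - -4140\right) - 2534}}{-64 + \left(-100\right)^{2} - -3600 - -9200} = \frac{\sqrt{\left(117 + 4140\right) - 2534}}{-64 + 10000 + 3600 + 9200} = \frac{\sqrt{4257 - 2534}}{22736} = \sqrt{1723} \cdot \frac{1}{22736} = \frac{\sqrt{1723}}{22736}$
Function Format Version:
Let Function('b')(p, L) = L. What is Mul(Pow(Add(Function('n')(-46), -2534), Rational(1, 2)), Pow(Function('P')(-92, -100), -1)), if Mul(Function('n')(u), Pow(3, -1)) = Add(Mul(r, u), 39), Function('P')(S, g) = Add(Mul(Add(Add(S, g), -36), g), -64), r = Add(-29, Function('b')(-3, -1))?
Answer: Mul(Rational(1, 22736), Pow(1723, Rational(1, 2))) ≈ 0.0018257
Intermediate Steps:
r = -30 (r = Add(-29, -1) = -30)
Function('P')(S, g) = Add(-64, Mul(g, Add(-36, S, g))) (Function('P')(S, g) = Add(Mul(Add(-36, S, g), g), -64) = Add(Mul(g, Add(-36, S, g)), -64) = Add(-64, Mul(g, Add(-36, S, g))))
Function('n')(u) = Add(117, Mul(-90, u)) (Function('n')(u) = Mul(3, Add(Mul(-30, u), 39)) = Mul(3, Add(39, Mul(-30, u))) = Add(117, Mul(-90, u)))
Mul(Pow(Add(Function('n')(-46), -2534), Rational(1, 2)), Pow(Function('P')(-92, -100), -1)) = Mul(Pow(Add(Add(117, Mul(-90, -46)), -2534), Rational(1, 2)), Pow(Add(-64, Pow(-100, 2), Mul(-36, -100), Mul(-92, -100)), -1)) = Mul(Pow(Add(Add(117, 4140), -2534), Rational(1, 2)), Pow(Add(-64, 10000, 3600, 9200), -1)) = Mul(Pow(Add(4257, -2534), Rational(1, 2)), Pow(22736, -1)) = Mul(Pow(1723, Rational(1, 2)), Rational(1, 22736)) = Mul(Rational(1, 22736), Pow(1723, Rational(1, 2)))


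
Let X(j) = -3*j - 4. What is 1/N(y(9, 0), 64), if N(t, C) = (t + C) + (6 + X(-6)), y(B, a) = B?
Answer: 1/93 ≈ 0.010753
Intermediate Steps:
X(j) = -4 - 3*j
N(t, C) = 20 + C + t (N(t, C) = (t + C) + (6 + (-4 - 3*(-6))) = (C + t) + (6 + (-4 + 18)) = (C + t) + (6 + 14) = (C + t) + 20 = 20 + C + t)
1/N(y(9, 0), 64) = 1/(20 + 64 + 9) = 1/93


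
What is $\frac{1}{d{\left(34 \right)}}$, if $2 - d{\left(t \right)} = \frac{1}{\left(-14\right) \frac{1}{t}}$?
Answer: $\frac{7}{31} \approx 0.22581$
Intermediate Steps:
$d{\left(t \right)} = 2 + \frac{t}{14}$ ($d{\left(t \right)} = 2 - \frac{1}{\left(-14\right) \frac{1}{t}} = 2 - - \frac{t}{14} = 2 + \frac{t}{14}$)
$\frac{1}{d{\left(34 \right)}} = \frac{1}{2 + \frac{1}{14} \cdot 34} = \frac{1}{2 + \frac{17}{7}} = \frac{1}{\frac{31}{7}} = \frac{7}{31}$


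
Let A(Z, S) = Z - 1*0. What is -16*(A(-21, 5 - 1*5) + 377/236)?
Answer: 18316/59 ≈ 310.44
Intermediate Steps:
A(Z, S) = Z (A(Z, S) = Z + 0 = Z)
-16*(A(-21, 5 - 1*5) + 377/236) = -16*(-21 + 377/236) = -16*(-4579/236) = 18316/59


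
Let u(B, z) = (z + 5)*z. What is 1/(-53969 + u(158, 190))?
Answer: -1/16919 ≈ -5.9105e-5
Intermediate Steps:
u(B, z) = z*(5 + z) (u(B, z) = (5 + z)*z = z*(5 + z))
1/(-53969 + u(158, 190)) = 1/(-53969 + 190*(5 + 190)) = 1/(-53969 + 190*195) = 1/(-53969 + 37050) = 1/(-16919) = -1/16919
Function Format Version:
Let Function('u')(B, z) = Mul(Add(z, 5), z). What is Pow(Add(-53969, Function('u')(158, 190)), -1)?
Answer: Rational(-1, 16919) ≈ -5.9105e-5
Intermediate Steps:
Function('u')(B, z) = Mul(z, Add(5, z)) (Function('u')(B, z) = Mul(Add(5, z), z) = Mul(z, Add(5, z)))
Pow(Add(-53969, Function('u')(158, 190)), -1) = Pow(Add(-53969, Mul(190, Add(5, 190))), -1) = Pow(Add(-53969, Mul(190, 195)), -1) = Pow(Add(-53969, 37050), -1) = Pow(-16919, -1) = Rational(-1, 16919)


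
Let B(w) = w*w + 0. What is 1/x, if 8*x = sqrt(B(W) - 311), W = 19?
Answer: 4*sqrt(2)/5 ≈ 1.1314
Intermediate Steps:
B(w) = w**2 (B(w) = w**2 + 0 = w**2)
x = 5*sqrt(2)/8 (x = sqrt(19**2 - 311)/8 = sqrt(361 - 311)/8 = sqrt(50)/8 = (5*sqrt(2))/8 = 5*sqrt(2)/8 ≈ 0.88388)
1/x = 1/(5*sqrt(2)/8) = 4*sqrt(2)/5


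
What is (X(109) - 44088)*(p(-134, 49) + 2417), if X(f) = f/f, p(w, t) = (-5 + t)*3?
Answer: -112377763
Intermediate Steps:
p(w, t) = -15 + 3*t
X(f) = 1
(X(109) - 44088)*(p(-134, 49) + 2417) = (1 - 44088)*((-15 + 3*49) + 2417) = -44087*((-15 + 147) + 2417) = -44087*(132 + 2417) = -44087*2549 = -112377763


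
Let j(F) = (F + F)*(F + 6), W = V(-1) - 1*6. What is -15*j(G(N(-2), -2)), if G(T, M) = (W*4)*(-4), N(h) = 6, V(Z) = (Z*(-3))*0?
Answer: -293760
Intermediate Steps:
V(Z) = 0 (V(Z) = -3*Z*0 = 0)
W = -6 (W = 0 - 1*6 = 0 - 6 = -6)
G(T, M) = 96 (G(T, M) = -6*4*(-4) = -24*(-4) = 96)
j(F) = 2*F*(6 + F) (j(F) = (2*F)*(6 + F) = 2*F*(6 + F))
-15*j(G(N(-2), -2)) = -30*96*(6 + 96) = -30*96*102 = -15*19584 = -293760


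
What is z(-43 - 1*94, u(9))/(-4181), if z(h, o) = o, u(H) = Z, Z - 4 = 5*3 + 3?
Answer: -22/4181 ≈ -0.0052619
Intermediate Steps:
Z = 22 (Z = 4 + (5*3 + 3) = 4 + (15 + 3) = 4 + 18 = 22)
u(H) = 22
z(-43 - 1*94, u(9))/(-4181) = 22/(-4181) = 22*(-1/4181) = -22/4181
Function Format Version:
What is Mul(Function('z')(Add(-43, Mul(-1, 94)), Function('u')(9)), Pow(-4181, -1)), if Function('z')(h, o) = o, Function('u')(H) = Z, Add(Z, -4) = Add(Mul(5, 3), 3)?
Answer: Rational(-22, 4181) ≈ -0.0052619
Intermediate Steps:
Z = 22 (Z = Add(4, Add(Mul(5, 3), 3)) = Add(4, Add(15, 3)) = Add(4, 18) = 22)
Function('u')(H) = 22
Mul(Function('z')(Add(-43, Mul(-1, 94)), Function('u')(9)), Pow(-4181, -1)) = Mul(22, Pow(-4181, -1)) = Mul(22, Rational(-1, 4181)) = Rational(-22, 4181)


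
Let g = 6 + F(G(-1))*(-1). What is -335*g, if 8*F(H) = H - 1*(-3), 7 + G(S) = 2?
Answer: -8375/4 ≈ -2093.8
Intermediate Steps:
G(S) = -5 (G(S) = -7 + 2 = -5)
F(H) = 3/8 + H/8 (F(H) = (H - 1*(-3))/8 = (H + 3)/8 = (3 + H)/8 = 3/8 + H/8)
g = 25/4 (g = 6 + (3/8 + (⅛)*(-5))*(-1) = 6 + (3/8 - 5/8)*(-1) = 6 - ¼*(-1) = 6 + ¼ = 25/4 ≈ 6.2500)
-335*g = -335*25/4 = -8375/4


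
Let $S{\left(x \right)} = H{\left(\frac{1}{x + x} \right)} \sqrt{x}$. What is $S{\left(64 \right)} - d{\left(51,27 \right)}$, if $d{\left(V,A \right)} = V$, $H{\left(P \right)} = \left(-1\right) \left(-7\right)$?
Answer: $5$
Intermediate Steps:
$H{\left(P \right)} = 7$
$S{\left(x \right)} = 7 \sqrt{x}$
$S{\left(64 \right)} - d{\left(51,27 \right)} = 7 \sqrt{64} - 51 = 7 \cdot 8 - 51 = 56 - 51 = 5$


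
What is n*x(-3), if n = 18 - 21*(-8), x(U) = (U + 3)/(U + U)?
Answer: 0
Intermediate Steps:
x(U) = (3 + U)/(2*U) (x(U) = (3 + U)/((2*U)) = (3 + U)*(1/(2*U)) = (3 + U)/(2*U))
n = 186 (n = 18 + 168 = 186)
n*x(-3) = 186*((1/2)*(3 - 3)/(-3)) = 186*((1/2)*(-1/3)*0) = 186*0 = 0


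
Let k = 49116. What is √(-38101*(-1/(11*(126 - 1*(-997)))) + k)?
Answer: √7495405709297/12353 ≈ 221.63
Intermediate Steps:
√(-38101*(-1/(11*(126 - 1*(-997)))) + k) = √(-38101*(-1/(11*(126 - 1*(-997)))) + 49116) = √(-38101*(-1/(11*(126 + 997))) + 49116) = √(-38101/(1123*(-11)) + 49116) = √(-38101/(-12353) + 49116) = √(-38101*(-1/12353) + 49116) = √(38101/12353 + 49116) = √(606768049/12353) = √7495405709297/12353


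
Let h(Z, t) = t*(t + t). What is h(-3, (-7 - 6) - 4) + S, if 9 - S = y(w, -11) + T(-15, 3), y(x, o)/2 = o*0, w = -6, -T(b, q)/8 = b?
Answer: 467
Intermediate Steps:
T(b, q) = -8*b
h(Z, t) = 2*t**2 (h(Z, t) = t*(2*t) = 2*t**2)
y(x, o) = 0 (y(x, o) = 2*(o*0) = 2*0 = 0)
S = -111 (S = 9 - (0 - 8*(-15)) = 9 - (0 + 120) = 9 - 1*120 = 9 - 120 = -111)
h(-3, (-7 - 6) - 4) + S = 2*((-7 - 6) - 4)**2 - 111 = 2*(-13 - 4)**2 - 111 = 2*(-17)**2 - 111 = 2*289 - 111 = 578 - 111 = 467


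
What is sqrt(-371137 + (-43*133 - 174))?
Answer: I*sqrt(377030) ≈ 614.03*I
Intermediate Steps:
sqrt(-371137 + (-43*133 - 174)) = sqrt(-371137 + (-5719 - 174)) = sqrt(-371137 - 5893) = sqrt(-377030) = I*sqrt(377030)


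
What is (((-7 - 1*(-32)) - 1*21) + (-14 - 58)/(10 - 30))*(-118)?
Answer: -4484/5 ≈ -896.80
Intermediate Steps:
(((-7 - 1*(-32)) - 1*21) + (-14 - 58)/(10 - 30))*(-118) = (((-7 + 32) - 21) - 72/(-20))*(-118) = ((25 - 21) - 72*(-1/20))*(-118) = (4 + 18/5)*(-118) = (38/5)*(-118) = -4484/5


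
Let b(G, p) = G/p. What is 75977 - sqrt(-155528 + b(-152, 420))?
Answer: 75977 - I*sqrt(1714700190)/105 ≈ 75977.0 - 394.37*I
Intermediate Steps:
75977 - sqrt(-155528 + b(-152, 420)) = 75977 - sqrt(-155528 - 152/420) = 75977 - sqrt(-155528 - 152*1/420) = 75977 - sqrt(-155528 - 38/105) = 75977 - sqrt(-16330478/105) = 75977 - I*sqrt(1714700190)/105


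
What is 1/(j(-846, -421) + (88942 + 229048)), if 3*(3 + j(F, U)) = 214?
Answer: 3/954175 ≈ 3.1441e-6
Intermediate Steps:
j(F, U) = 205/3 (j(F, U) = -3 + (⅓)*214 = -3 + 214/3 = 205/3)
1/(j(-846, -421) + (88942 + 229048)) = 1/(205/3 + (88942 + 229048)) = 1/(205/3 + 317990) = 1/(954175/3) = 3/954175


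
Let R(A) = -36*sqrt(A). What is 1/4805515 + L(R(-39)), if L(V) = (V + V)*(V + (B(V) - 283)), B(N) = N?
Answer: -971559800639/4805515 + 20376*I*sqrt(39) ≈ -2.0218e+5 + 1.2725e+5*I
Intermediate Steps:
L(V) = 2*V*(-283 + 2*V) (L(V) = (V + V)*(V + (V - 283)) = (2*V)*(V + (-283 + V)) = (2*V)*(-283 + 2*V) = 2*V*(-283 + 2*V))
1/4805515 + L(R(-39)) = 1/4805515 + 2*(-36*I*sqrt(39))*(-283 + 2*(-36*I*sqrt(39))) = 1/4805515 + 2*(-36*I*sqrt(39))*(-283 - 72*I*sqrt(39)) = 1/4805515 - 72*I*sqrt(39)*(-283 - 72*I*sqrt(39))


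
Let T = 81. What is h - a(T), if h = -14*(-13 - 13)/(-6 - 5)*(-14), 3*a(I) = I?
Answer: 4799/11 ≈ 436.27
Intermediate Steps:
a(I) = I/3
h = 5096/11 (h = -(-364)/(-11)*(-14) = -(-364)*(-1)/11*(-14) = -14*26/11*(-14) = -364/11*(-14) = 5096/11 ≈ 463.27)
h - a(T) = 5096/11 - 81/3 = 5096/11 - 1*27 = 5096/11 - 27 = 4799/11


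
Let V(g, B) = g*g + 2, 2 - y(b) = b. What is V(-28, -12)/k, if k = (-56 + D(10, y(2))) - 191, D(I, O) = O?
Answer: -786/247 ≈ -3.1822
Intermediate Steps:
y(b) = 2 - b
V(g, B) = 2 + g**2 (V(g, B) = g**2 + 2 = 2 + g**2)
k = -247 (k = (-56 + (2 - 1*2)) - 191 = (-56 + (2 - 2)) - 191 = (-56 + 0) - 191 = -56 - 191 = -247)
V(-28, -12)/k = (2 + (-28)**2)/(-247) = (2 + 784)*(-1/247) = 786*(-1/247) = -786/247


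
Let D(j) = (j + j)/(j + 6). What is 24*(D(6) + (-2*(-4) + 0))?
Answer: 216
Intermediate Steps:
D(j) = 2*j/(6 + j) (D(j) = (2*j)/(6 + j) = 2*j/(6 + j))
24*(D(6) + (-2*(-4) + 0)) = 24*(2*6/(6 + 6) + (-2*(-4) + 0)) = 24*(2*6/12 + (8 + 0)) = 24*(2*6*(1/12) + 8) = 24*(1 + 8) = 24*9 = 216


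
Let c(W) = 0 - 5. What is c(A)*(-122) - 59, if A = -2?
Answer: 551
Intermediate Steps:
c(W) = -5
c(A)*(-122) - 59 = -5*(-122) - 59 = 610 - 59 = 551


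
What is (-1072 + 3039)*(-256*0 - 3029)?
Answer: -5958043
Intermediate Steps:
(-1072 + 3039)*(-256*0 - 3029) = 1967*(0 - 3029) = 1967*(-3029) = -5958043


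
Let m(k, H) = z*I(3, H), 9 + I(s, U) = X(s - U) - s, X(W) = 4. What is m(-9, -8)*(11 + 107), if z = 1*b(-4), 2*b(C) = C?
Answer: 1888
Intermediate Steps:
b(C) = C/2
I(s, U) = -5 - s (I(s, U) = -9 + (4 - s) = -5 - s)
z = -2 (z = 1*((1/2)*(-4)) = 1*(-2) = -2)
m(k, H) = 16 (m(k, H) = -2*(-5 - 1*3) = -2*(-5 - 3) = -2*(-8) = 16)
m(-9, -8)*(11 + 107) = 16*(11 + 107) = 16*118 = 1888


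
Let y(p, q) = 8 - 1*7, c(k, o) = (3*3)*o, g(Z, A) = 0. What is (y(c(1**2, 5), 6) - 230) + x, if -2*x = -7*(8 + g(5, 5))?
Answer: -201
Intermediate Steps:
c(k, o) = 9*o
y(p, q) = 1 (y(p, q) = 8 - 7 = 1)
x = 28 (x = -(-7)*(8 + 0)/2 = -(-7)*8/2 = -1/2*(-56) = 28)
(y(c(1**2, 5), 6) - 230) + x = (1 - 230) + 28 = -229 + 28 = -201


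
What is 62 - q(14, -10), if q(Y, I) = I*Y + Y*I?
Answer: 342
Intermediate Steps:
q(Y, I) = 2*I*Y (q(Y, I) = I*Y + I*Y = 2*I*Y)
62 - q(14, -10) = 62 - 2*(-10)*14 = 62 - 1*(-280) = 62 + 280 = 342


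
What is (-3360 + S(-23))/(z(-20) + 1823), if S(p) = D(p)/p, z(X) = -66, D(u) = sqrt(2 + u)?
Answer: -480/251 - I*sqrt(21)/40411 ≈ -1.9123 - 0.0001134*I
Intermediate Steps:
S(p) = sqrt(2 + p)/p
(-3360 + S(-23))/(z(-20) + 1823) = (-3360 + sqrt(2 - 23)/(-23))/(-66 + 1823) = (-3360 - I*sqrt(21)/23)/1757 = (-3360 - I*sqrt(21)/23)*(1/1757) = -480/251 - I*sqrt(21)/40411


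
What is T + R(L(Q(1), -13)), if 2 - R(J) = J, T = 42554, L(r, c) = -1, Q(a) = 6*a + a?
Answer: 42557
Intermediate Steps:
Q(a) = 7*a
R(J) = 2 - J
T + R(L(Q(1), -13)) = 42554 + (2 - 1*(-1)) = 42554 + (2 + 1) = 42554 + 3 = 42557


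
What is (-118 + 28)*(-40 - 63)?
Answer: 9270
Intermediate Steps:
(-118 + 28)*(-40 - 63) = -90*(-103) = 9270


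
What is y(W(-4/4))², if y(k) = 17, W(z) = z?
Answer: 289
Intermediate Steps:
y(W(-4/4))² = 17² = 289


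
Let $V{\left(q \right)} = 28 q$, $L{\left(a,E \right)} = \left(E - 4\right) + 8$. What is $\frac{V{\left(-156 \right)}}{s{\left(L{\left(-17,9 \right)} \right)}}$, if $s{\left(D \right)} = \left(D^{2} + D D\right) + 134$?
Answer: $- \frac{546}{59} \approx -9.2542$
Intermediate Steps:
$L{\left(a,E \right)} = 4 + E$ ($L{\left(a,E \right)} = \left(-4 + E\right) + 8 = 4 + E$)
$s{\left(D \right)} = 134 + 2 D^{2}$ ($s{\left(D \right)} = \left(D^{2} + D^{2}\right) + 134 = 2 D^{2} + 134 = 134 + 2 D^{2}$)
$\frac{V{\left(-156 \right)}}{s{\left(L{\left(-17,9 \right)} \right)}} = \frac{28 \left(-156\right)}{134 + 2 \left(4 + 9\right)^{2}} = - \frac{4368}{134 + 2 \cdot 13^{2}} = - \frac{4368}{134 + 2 \cdot 169} = - \frac{4368}{134 + 338} = - \frac{4368}{472} = \left(-4368\right) \frac{1}{472} = - \frac{546}{59}$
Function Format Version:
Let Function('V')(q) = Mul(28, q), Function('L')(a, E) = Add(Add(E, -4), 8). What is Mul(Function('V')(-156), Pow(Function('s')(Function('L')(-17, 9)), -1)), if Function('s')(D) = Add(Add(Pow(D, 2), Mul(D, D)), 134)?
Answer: Rational(-546, 59) ≈ -9.2542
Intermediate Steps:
Function('L')(a, E) = Add(4, E) (Function('L')(a, E) = Add(Add(-4, E), 8) = Add(4, E))
Function('s')(D) = Add(134, Mul(2, Pow(D, 2))) (Function('s')(D) = Add(Add(Pow(D, 2), Pow(D, 2)), 134) = Add(Mul(2, Pow(D, 2)), 134) = Add(134, Mul(2, Pow(D, 2))))
Mul(Function('V')(-156), Pow(Function('s')(Function('L')(-17, 9)), -1)) = Mul(Mul(28, -156), Pow(Add(134, Mul(2, Pow(Add(4, 9), 2))), -1)) = Mul(-4368, Pow(Add(134, Mul(2, Pow(13, 2))), -1)) = Mul(-4368, Pow(Add(134, Mul(2, 169)), -1)) = Mul(-4368, Pow(Add(134, 338), -1)) = Mul(-4368, Pow(472, -1)) = Mul(-4368, Rational(1, 472)) = Rational(-546, 59)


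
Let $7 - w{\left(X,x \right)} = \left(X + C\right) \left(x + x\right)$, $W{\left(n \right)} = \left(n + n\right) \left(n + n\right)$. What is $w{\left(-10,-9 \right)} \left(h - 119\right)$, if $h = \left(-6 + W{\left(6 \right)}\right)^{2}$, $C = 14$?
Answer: $1495075$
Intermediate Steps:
$W{\left(n \right)} = 4 n^{2}$ ($W{\left(n \right)} = 2 n 2 n = 4 n^{2}$)
$w{\left(X,x \right)} = 7 - 2 x \left(14 + X\right)$ ($w{\left(X,x \right)} = 7 - \left(X + 14\right) \left(x + x\right) = 7 - \left(14 + X\right) 2 x = 7 - 2 x \left(14 + X\right)$)
$h = 19044$ ($h = \left(-6 + 4 \cdot 6^{2}\right)^{2} = \left(-6 + 4 \cdot 36\right)^{2} = \left(-6 + 144\right)^{2} = 138^{2} = 19044$)
$w{\left(-10,-9 \right)} \left(h - 119\right) = \left(7 - -252 - \left(-20\right) \left(-9\right)\right) \left(19044 - 119\right) = \left(7 + 252 - 180\right) 18925 = 79 \cdot 18925 = 1495075$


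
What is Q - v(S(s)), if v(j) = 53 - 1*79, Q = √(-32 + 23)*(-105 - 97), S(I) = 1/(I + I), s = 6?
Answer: 26 - 606*I ≈ 26.0 - 606.0*I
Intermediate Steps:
S(I) = 1/(2*I)
Q = -606*I (Q = √(-9)*(-202) = (3*I)*(-202) = -606*I ≈ -606.0*I)
v(j) = -26 (v(j) = 53 - 79 = -26)
Q - v(S(s)) = -606*I - 1*(-26) = -606*I + 26 = 26 - 606*I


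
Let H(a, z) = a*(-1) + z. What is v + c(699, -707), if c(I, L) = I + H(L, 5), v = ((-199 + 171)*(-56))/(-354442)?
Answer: 250058047/177221 ≈ 1411.0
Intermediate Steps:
H(a, z) = z - a (H(a, z) = -a + z = z - a)
v = -784/177221 (v = -28*(-56)*(-1/354442) = 1568*(-1/354442) = -784/177221 ≈ -0.0044239)
c(I, L) = 5 + I - L (c(I, L) = I + (5 - L) = 5 + I - L)
v + c(699, -707) = -784/177221 + (5 + 699 - 1*(-707)) = -784/177221 + (5 + 699 + 707) = -784/177221 + 1411 = 250058047/177221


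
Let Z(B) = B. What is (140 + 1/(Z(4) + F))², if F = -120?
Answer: 263705121/13456 ≈ 19598.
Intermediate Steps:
(140 + 1/(Z(4) + F))² = (140 + 1/(4 - 120))² = (140 + 1/(-116))² = (140 - 1/116)² = (16239/116)² = 263705121/13456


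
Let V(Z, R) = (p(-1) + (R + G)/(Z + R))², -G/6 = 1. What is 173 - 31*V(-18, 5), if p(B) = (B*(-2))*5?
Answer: -502754/169 ≈ -2974.9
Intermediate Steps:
G = -6 (G = -6*1 = -6)
p(B) = -10*B (p(B) = -2*B*5 = -10*B)
V(Z, R) = (10 + (-6 + R)/(R + Z))² (V(Z, R) = (-10*(-1) + (R - 6)/(Z + R))² = (10 + (-6 + R)/(R + Z))²)
173 - 31*V(-18, 5) = 173 - 31*(-6 + 10*(-18) + 11*5)²/(5 - 18)² = 173 - 31*(-6 - 180 + 55)²/(-13)² = 173 - 31*(-131)²/169 = 173 - 31*17161/169 = 173 - 531991/169 = -502754/169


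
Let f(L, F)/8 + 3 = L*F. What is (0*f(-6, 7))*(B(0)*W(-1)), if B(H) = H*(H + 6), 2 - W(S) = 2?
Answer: 0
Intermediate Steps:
f(L, F) = -24 + 8*F*L (f(L, F) = -24 + 8*(L*F) = -24 + 8*(F*L) = -24 + 8*F*L)
W(S) = 0 (W(S) = 2 - 1*2 = 2 - 2 = 0)
B(H) = H*(6 + H)
(0*f(-6, 7))*(B(0)*W(-1)) = (0*(-24 + 8*7*(-6)))*((0*(6 + 0))*0) = (0*(-24 - 336))*((0*6)*0) = (0*(-360))*(0*0) = 0*0 = 0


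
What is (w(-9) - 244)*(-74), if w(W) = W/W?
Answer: 17982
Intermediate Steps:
w(W) = 1
(w(-9) - 244)*(-74) = (1 - 244)*(-74) = -243*(-74) = 17982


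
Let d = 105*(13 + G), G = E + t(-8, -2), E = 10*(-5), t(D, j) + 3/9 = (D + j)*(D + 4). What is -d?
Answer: -280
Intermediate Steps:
t(D, j) = -⅓ + (4 + D)*(D + j) (t(D, j) = -⅓ + (D + j)*(D + 4) = -⅓ + (D + j)*(4 + D) = -⅓ + (4 + D)*(D + j))
E = -50
G = -31/3 (G = -50 + (-⅓ + (-8)² + 4*(-8) + 4*(-2) - 8*(-2)) = -50 + (-⅓ + 64 - 32 - 8 + 16) = -50 + 119/3 = -31/3 ≈ -10.333)
d = 280 (d = 105*(13 - 31/3) = 105*(8/3) = 280)
-d = -1*280 = -280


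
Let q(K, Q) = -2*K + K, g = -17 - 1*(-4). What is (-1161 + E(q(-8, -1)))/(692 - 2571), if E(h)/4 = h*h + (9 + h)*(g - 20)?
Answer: 3149/1879 ≈ 1.6759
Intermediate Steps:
g = -13 (g = -17 + 4 = -13)
q(K, Q) = -K
E(h) = -1188 - 132*h + 4*h² (E(h) = 4*(h*h + (9 + h)*(-13 - 20)) = 4*(h² + (9 + h)*(-33)) = 4*(h² + (-297 - 33*h)) = 4*(-297 + h² - 33*h) = -1188 - 132*h + 4*h²)
(-1161 + E(q(-8, -1)))/(692 - 2571) = (-1161 + (-1188 - (-132)*(-8) + 4*(-1*(-8))²))/(692 - 2571) = (-1161 + (-1188 - 132*8 + 4*8²))/(-1879) = (-1161 + (-1188 - 1056 + 4*64))*(-1/1879) = (-1161 + (-1188 - 1056 + 256))*(-1/1879) = (-1161 - 1988)*(-1/1879) = -3149*(-1/1879) = 3149/1879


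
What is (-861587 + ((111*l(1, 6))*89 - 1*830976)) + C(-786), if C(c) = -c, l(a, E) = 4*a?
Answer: -1652261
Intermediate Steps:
(-861587 + ((111*l(1, 6))*89 - 1*830976)) + C(-786) = (-861587 + ((111*(4*1))*89 - 1*830976)) - 1*(-786) = (-861587 + ((111*4)*89 - 830976)) + 786 = (-861587 + (444*89 - 830976)) + 786 = (-861587 + (39516 - 830976)) + 786 = (-861587 - 791460) + 786 = -1653047 + 786 = -1652261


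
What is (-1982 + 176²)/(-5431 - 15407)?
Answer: -14497/10419 ≈ -1.3914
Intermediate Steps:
(-1982 + 176²)/(-5431 - 15407) = (-1982 + 30976)/(-20838) = 28994*(-1/20838) = -14497/10419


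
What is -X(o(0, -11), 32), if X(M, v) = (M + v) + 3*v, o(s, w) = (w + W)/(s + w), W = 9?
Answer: -1410/11 ≈ -128.18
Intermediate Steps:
o(s, w) = (9 + w)/(s + w) (o(s, w) = (w + 9)/(s + w) = (9 + w)/(s + w))
X(M, v) = M + 4*v
-X(o(0, -11), 32) = -((9 - 11)/(0 - 11) + 4*32) = -(-2/(-11) + 128) = -(-1/11*(-2) + 128) = -(2/11 + 128) = -1*1410/11 = -1410/11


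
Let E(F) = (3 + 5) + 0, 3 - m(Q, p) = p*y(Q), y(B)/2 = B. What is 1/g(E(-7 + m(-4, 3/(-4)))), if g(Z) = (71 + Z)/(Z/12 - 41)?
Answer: -121/237 ≈ -0.51055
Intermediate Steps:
y(B) = 2*B
m(Q, p) = 3 - 2*Q*p (m(Q, p) = 3 - p*2*Q = 3 - 2*Q*p)
E(F) = 8 (E(F) = 8 + 0 = 8)
g(Z) = (71 + Z)/(-41 + Z/12) (g(Z) = (71 + Z)/(Z*(1/12) - 41) = (71 + Z)/(Z/12 - 41) = (71 + Z)/(-41 + Z/12))
1/g(E(-7 + m(-4, 3/(-4)))) = 1/(12*(71 + 8)/(-492 + 8)) = 1/(12*79/(-484)) = 1/(12*(-1/484)*79) = 1/(-237/121) = -121/237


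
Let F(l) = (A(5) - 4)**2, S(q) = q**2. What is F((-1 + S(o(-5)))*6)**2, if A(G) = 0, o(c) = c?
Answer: 256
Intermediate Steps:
F(l) = 16 (F(l) = (0 - 4)**2 = (-4)**2 = 16)
F((-1 + S(o(-5)))*6)**2 = 16**2 = 256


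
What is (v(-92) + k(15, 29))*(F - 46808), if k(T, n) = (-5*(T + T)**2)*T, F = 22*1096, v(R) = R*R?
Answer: 1339881056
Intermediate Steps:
v(R) = R**2
F = 24112
k(T, n) = -20*T**3 (k(T, n) = (-5*4*T**2)*T = (-20*T**2)*T = -20*T**3)
(v(-92) + k(15, 29))*(F - 46808) = ((-92)**2 - 20*15**3)*(24112 - 46808) = (8464 - 20*3375)*(-22696) = (8464 - 67500)*(-22696) = -59036*(-22696) = 1339881056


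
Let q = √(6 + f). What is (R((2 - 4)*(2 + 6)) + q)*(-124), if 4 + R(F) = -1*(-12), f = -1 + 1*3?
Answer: -992 - 248*√2 ≈ -1342.7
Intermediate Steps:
f = 2 (f = -1 + 3 = 2)
q = 2*√2 (q = √(6 + 2) = √8 = 2*√2 ≈ 2.8284)
R(F) = 8 (R(F) = -4 - 1*(-12) = -4 + 12 = 8)
(R((2 - 4)*(2 + 6)) + q)*(-124) = (8 + 2*√2)*(-124) = -992 - 248*√2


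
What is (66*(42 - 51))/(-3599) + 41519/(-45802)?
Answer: -122220493/164841398 ≈ -0.74144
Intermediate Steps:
(66*(42 - 51))/(-3599) + 41519/(-45802) = (66*(-9))*(-1/3599) + 41519*(-1/45802) = -594*(-1/3599) - 41519/45802 = 594/3599 - 41519/45802 = -122220493/164841398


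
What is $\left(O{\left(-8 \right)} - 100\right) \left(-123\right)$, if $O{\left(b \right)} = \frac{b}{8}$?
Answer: $12423$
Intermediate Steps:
$O{\left(b \right)} = \frac{b}{8}$ ($O{\left(b \right)} = b \frac{1}{8} = \frac{b}{8}$)
$\left(O{\left(-8 \right)} - 100\right) \left(-123\right) = \left(\frac{1}{8} \left(-8\right) - 100\right) \left(-123\right) = \left(-1 - 100\right) \left(-123\right) = \left(-101\right) \left(-123\right) = 12423$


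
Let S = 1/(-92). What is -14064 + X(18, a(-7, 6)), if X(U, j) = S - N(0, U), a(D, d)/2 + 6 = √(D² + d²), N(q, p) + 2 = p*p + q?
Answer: -1323513/92 ≈ -14386.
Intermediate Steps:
N(q, p) = -2 + q + p² (N(q, p) = -2 + (p*p + q) = -2 + (p² + q) = -2 + (q + p²) = -2 + q + p²)
S = -1/92 ≈ -0.010870
a(D, d) = -12 + 2*√(D² + d²)
X(U, j) = 183/92 - U² (X(U, j) = -1/92 - (-2 + 0 + U²) = -1/92 - (-2 + U²) = -1/92 + (2 - U²) = 183/92 - U²)
-14064 + X(18, a(-7, 6)) = -14064 + (183/92 - 1*18²) = -14064 + (183/92 - 1*324) = -14064 + (183/92 - 324) = -14064 - 29625/92 = -1323513/92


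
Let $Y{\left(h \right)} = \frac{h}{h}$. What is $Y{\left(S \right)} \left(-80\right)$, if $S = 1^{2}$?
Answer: $-80$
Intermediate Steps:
$S = 1$
$Y{\left(h \right)} = 1$
$Y{\left(S \right)} \left(-80\right) = 1 \left(-80\right) = -80$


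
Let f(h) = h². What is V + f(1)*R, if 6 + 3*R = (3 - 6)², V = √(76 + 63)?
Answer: 1 + √139 ≈ 12.790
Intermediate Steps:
V = √139 ≈ 11.790
R = 1 (R = -2 + (3 - 6)²/3 = -2 + (⅓)*(-3)² = -2 + (⅓)*9 = -2 + 3 = 1)
V + f(1)*R = √139 + 1²*1 = √139 + 1*1 = √139 + 1 = 1 + √139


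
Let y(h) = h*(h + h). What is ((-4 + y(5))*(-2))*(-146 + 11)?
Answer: 12420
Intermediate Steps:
y(h) = 2*h² (y(h) = h*(2*h) = 2*h²)
((-4 + y(5))*(-2))*(-146 + 11) = ((-4 + 2*5²)*(-2))*(-146 + 11) = ((-4 + 2*25)*(-2))*(-135) = ((-4 + 50)*(-2))*(-135) = (46*(-2))*(-135) = -92*(-135) = 12420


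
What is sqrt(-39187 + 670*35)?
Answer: I*sqrt(15737) ≈ 125.45*I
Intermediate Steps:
sqrt(-39187 + 670*35) = sqrt(-39187 + 23450) = sqrt(-15737) = I*sqrt(15737)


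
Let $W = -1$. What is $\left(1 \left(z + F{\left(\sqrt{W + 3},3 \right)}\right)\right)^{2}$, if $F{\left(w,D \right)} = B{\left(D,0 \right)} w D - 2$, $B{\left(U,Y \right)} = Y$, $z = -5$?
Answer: $49$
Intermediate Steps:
$F{\left(w,D \right)} = -2$ ($F{\left(w,D \right)} = 0 w D - 2 = 0 D - 2 = 0 - 2 = -2$)
$\left(1 \left(z + F{\left(\sqrt{W + 3},3 \right)}\right)\right)^{2} = \left(1 \left(-5 - 2\right)\right)^{2} = \left(1 \left(-7\right)\right)^{2} = \left(-7\right)^{2} = 49$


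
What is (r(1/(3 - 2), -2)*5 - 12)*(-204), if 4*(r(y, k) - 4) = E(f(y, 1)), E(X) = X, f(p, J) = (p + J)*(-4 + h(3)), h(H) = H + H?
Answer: -2652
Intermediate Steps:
h(H) = 2*H
f(p, J) = 2*J + 2*p (f(p, J) = (p + J)*(-4 + 2*3) = (J + p)*(-4 + 6) = (J + p)*2 = 2*J + 2*p)
r(y, k) = 9/2 + y/2 (r(y, k) = 4 + (2*1 + 2*y)/4 = 4 + (2 + 2*y)/4 = 4 + (½ + y/2) = 9/2 + y/2)
(r(1/(3 - 2), -2)*5 - 12)*(-204) = ((9/2 + 1/(2*(3 - 2)))*5 - 12)*(-204) = ((9/2 + (½)/1)*5 - 12)*(-204) = ((9/2 + (½)*1)*5 - 12)*(-204) = ((9/2 + ½)*5 - 12)*(-204) = (5*5 - 12)*(-204) = (25 - 12)*(-204) = 13*(-204) = -2652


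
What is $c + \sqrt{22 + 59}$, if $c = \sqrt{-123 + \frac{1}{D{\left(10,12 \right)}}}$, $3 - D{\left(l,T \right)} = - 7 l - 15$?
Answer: $9 + \frac{i \sqrt{238106}}{44} \approx 9.0 + 11.09 i$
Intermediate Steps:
$D{\left(l,T \right)} = 18 + 7 l$ ($D{\left(l,T \right)} = 3 - \left(- 7 l - 15\right) = 3 - \left(-15 - 7 l\right) = 3 + \left(15 + 7 l\right) = 18 + 7 l$)
$c = \frac{i \sqrt{238106}}{44}$ ($c = \sqrt{-123 + \frac{1}{18 + 7 \cdot 10}} = \sqrt{-123 + \frac{1}{18 + 70}} = \sqrt{-123 + \frac{1}{88}} = \sqrt{- \frac{10823}{88}} = \frac{i \sqrt{238106}}{44} \approx 11.09 i$)
$c + \sqrt{22 + 59} = \frac{i \sqrt{238106}}{44} + \sqrt{22 + 59} = \frac{i \sqrt{238106}}{44} + \sqrt{81} = \frac{i \sqrt{238106}}{44} + 9 = 9 + \frac{i \sqrt{238106}}{44}$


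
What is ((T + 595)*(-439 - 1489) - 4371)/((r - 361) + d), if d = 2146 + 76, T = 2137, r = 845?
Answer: -5271667/2706 ≈ -1948.1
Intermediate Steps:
d = 2222
((T + 595)*(-439 - 1489) - 4371)/((r - 361) + d) = ((2137 + 595)*(-439 - 1489) - 4371)/((845 - 361) + 2222) = (2732*(-1928) - 4371)/(484 + 2222) = (-5267296 - 4371)/2706 = -5271667*1/2706 = -5271667/2706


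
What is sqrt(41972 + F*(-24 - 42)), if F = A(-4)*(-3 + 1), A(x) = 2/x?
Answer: sqrt(41906) ≈ 204.71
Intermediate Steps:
F = 1 (F = (2/(-4))*(-3 + 1) = (2*(-1/4))*(-2) = -1/2*(-2) = 1)
sqrt(41972 + F*(-24 - 42)) = sqrt(41972 + 1*(-24 - 42)) = sqrt(41972 + 1*(-66)) = sqrt(41972 - 66) = sqrt(41906)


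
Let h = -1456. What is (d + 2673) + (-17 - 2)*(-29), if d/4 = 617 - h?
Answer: 11516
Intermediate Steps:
d = 8292 (d = 4*(617 - 1*(-1456)) = 4*(617 + 1456) = 4*2073 = 8292)
(d + 2673) + (-17 - 2)*(-29) = (8292 + 2673) + (-17 - 2)*(-29) = 10965 - 19*(-29) = 10965 + 551 = 11516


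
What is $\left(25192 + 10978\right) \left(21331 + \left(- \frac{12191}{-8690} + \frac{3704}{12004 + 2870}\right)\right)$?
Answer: $\frac{4986673265010409}{6462753} \approx 7.716 \cdot 10^{8}$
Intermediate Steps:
$\left(25192 + 10978\right) \left(21331 + \left(- \frac{12191}{-8690} + \frac{3704}{12004 + 2870}\right)\right) = 36170 \left(21331 + \left(\left(-12191\right) \left(- \frac{1}{8690}\right) + \frac{3704}{14874}\right)\right) = 36170 \left(21331 + \left(\frac{12191}{8690} + 3704 \cdot \frac{1}{14874}\right)\right) = 36170 \left(21331 + \left(\frac{12191}{8690} + \frac{1852}{7437}\right)\right) = 36170 \left(21331 + \frac{106758347}{64627530}\right) = 36170 \cdot \frac{1378676600777}{64627530} = \frac{4986673265010409}{6462753}$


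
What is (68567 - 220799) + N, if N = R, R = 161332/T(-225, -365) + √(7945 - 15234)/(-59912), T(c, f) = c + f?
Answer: -44989106/295 - I*√7289/59912 ≈ -1.5251e+5 - 0.001425*I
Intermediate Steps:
R = -80666/295 - I*√7289/59912 (R = 161332/(-225 - 365) + √(7945 - 15234)/(-59912) = 161332/(-590) + √(-7289)*(-1/59912) = 161332*(-1/590) + (I*√7289)*(-1/59912) = -80666/295 - I*√7289/59912 ≈ -273.44 - 0.001425*I)
N = -80666/295 - I*√7289/59912 ≈ -273.44 - 0.001425*I
(68567 - 220799) + N = (68567 - 220799) + (-80666/295 - I*√7289/59912) = -152232 + (-80666/295 - I*√7289/59912) = -44989106/295 - I*√7289/59912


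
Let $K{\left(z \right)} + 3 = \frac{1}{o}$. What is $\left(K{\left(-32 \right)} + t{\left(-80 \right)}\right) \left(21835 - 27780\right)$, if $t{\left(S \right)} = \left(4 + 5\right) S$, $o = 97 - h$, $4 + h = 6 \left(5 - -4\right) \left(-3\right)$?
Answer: $\frac{1130429860}{263} \approx 4.2982 \cdot 10^{6}$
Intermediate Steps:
$h = -166$ ($h = -4 + 6 \left(5 - -4\right) \left(-3\right) = -4 + 6 \left(5 + 4\right) \left(-3\right) = -4 + 6 \cdot 9 \left(-3\right) = -4 + 54 \left(-3\right) = -4 - 162 = -166$)
$o = 263$ ($o = 97 - -166 = 97 + 166 = 263$)
$t{\left(S \right)} = 9 S$
$K{\left(z \right)} = - \frac{788}{263}$ ($K{\left(z \right)} = -3 + \frac{1}{263} = - \frac{788}{263}$)
$\left(K{\left(-32 \right)} + t{\left(-80 \right)}\right) \left(21835 - 27780\right) = \left(- \frac{788}{263} + 9 \left(-80\right)\right) \left(21835 - 27780\right) = \left(- \frac{788}{263} - 720\right) \left(-5945\right) = \left(- \frac{190148}{263}\right) \left(-5945\right) = \frac{1130429860}{263}$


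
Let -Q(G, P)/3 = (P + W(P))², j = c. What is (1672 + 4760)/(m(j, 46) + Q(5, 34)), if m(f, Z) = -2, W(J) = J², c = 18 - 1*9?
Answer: -3216/2124151 ≈ -0.0015140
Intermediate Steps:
c = 9 (c = 18 - 9 = 9)
j = 9
Q(G, P) = -3*(P + P²)²
(1672 + 4760)/(m(j, 46) + Q(5, 34)) = (1672 + 4760)/(-2 - 3*34²*(1 + 34)²) = 6432/(-2 - 3*1156*35²) = 6432/(-2 - 3*1156*1225) = 6432/(-2 - 4248300) = 6432/(-4248302) = 6432*(-1/4248302) = -3216/2124151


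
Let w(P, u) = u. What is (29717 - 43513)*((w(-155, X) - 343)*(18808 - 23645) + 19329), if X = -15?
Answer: -24156451100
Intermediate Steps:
(29717 - 43513)*((w(-155, X) - 343)*(18808 - 23645) + 19329) = (29717 - 43513)*((-15 - 343)*(18808 - 23645) + 19329) = -13796*(-358*(-4837) + 19329) = -13796*(1731646 + 19329) = -13796*1750975 = -24156451100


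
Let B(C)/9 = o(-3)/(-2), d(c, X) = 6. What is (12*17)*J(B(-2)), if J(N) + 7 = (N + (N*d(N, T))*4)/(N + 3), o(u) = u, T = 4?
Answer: 30192/11 ≈ 2744.7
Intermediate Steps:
B(C) = 27/2 (B(C) = 9*(-3/(-2)) = 9*(-3*(-½)) = 9*(3/2) = 27/2)
J(N) = -7 + 25*N/(3 + N) (J(N) = -7 + (N + (N*6)*4)/(N + 3) = -7 + (N + (6*N)*4)/(3 + N) = -7 + (N + 24*N)/(3 + N) = -7 + (25*N)/(3 + N) = -7 + 25*N/(3 + N))
(12*17)*J(B(-2)) = (12*17)*(3*(-7 + 6*(27/2))/(3 + 27/2)) = 204*(3*(-7 + 81)/(33/2)) = 204*(3*(2/33)*74) = 204*(148/11) = 30192/11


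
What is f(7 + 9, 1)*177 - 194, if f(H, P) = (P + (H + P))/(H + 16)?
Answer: -1511/16 ≈ -94.438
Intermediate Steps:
f(H, P) = (H + 2*P)/(16 + H)
f(7 + 9, 1)*177 - 194 = (((7 + 9) + 2*1)/(16 + (7 + 9)))*177 - 194 = ((16 + 2)/(16 + 16))*177 - 194 = (18/32)*177 - 194 = ((1/32)*18)*177 - 194 = (9/16)*177 - 194 = 1593/16 - 194 = -1511/16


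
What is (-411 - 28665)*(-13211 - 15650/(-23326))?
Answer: 4479799449168/11663 ≈ 3.8410e+8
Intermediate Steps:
(-411 - 28665)*(-13211 - 15650/(-23326)) = -29076*(-13211 - 15650*(-1/23326)) = -29076*(-13211 + 7825/11663) = -29076*(-154072068/11663) = 4479799449168/11663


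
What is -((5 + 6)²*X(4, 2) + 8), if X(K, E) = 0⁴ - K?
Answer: 476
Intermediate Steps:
X(K, E) = -K (X(K, E) = 0 - K = -K)
-((5 + 6)²*X(4, 2) + 8) = -((5 + 6)²*(-1*4) + 8) = -(11²*(-4) + 8) = -(121*(-4) + 8) = -(-484 + 8) = -1*(-476) = 476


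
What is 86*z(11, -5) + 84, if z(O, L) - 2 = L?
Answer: -174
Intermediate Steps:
z(O, L) = 2 + L
86*z(11, -5) + 84 = 86*(2 - 5) + 84 = 86*(-3) + 84 = -258 + 84 = -174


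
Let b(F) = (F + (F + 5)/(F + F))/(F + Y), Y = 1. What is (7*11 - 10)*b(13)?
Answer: 5963/91 ≈ 65.527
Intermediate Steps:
b(F) = (F + (5 + F)/(2*F))/(1 + F) (b(F) = (F + (F + 5)/(F + F))/(F + 1) = (F + (5 + F)/((2*F)))/(1 + F) = (F + (5 + F)*(1/(2*F)))/(1 + F) = (F + (5 + F)/(2*F))/(1 + F))
(7*11 - 10)*b(13) = (7*11 - 10)*((½)*(5 + 13 + 2*13²)/(13*(1 + 13))) = (77 - 10)*((½)*(1/13)*(5 + 13 + 2*169)/14) = 67*((½)*(1/13)*(1/14)*(5 + 13 + 338)) = 67*((½)*(1/13)*(1/14)*356) = 67*(89/91) = 5963/91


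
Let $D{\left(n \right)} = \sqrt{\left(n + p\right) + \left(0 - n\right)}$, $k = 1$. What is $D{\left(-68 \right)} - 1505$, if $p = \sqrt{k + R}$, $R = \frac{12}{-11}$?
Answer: $-1505 + \frac{11^{\frac{3}{4}} \sqrt{i}}{11} \approx -1504.6 + 0.38827 i$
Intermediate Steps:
$R = - \frac{12}{11}$ ($R = 12 \left(- \frac{1}{11}\right) = - \frac{12}{11} \approx -1.0909$)
$p = \frac{i \sqrt{11}}{11}$ ($p = \sqrt{1 - \frac{12}{11}} = \sqrt{- \frac{1}{11}} = \frac{i \sqrt{11}}{11} \approx 0.30151 i$)
$D{\left(n \right)} = \frac{11^{\frac{3}{4}} \sqrt{i}}{11}$ ($D{\left(n \right)} = \sqrt{\left(n + \frac{i \sqrt{11}}{11}\right) + \left(0 - n\right)} = \sqrt{\left(n + \frac{i \sqrt{11}}{11}\right) - n} = \sqrt{\frac{i \sqrt{11}}{11}} = \frac{11^{\frac{3}{4}} \sqrt{i}}{11}$)
$D{\left(-68 \right)} - 1505 = \frac{11^{\frac{3}{4}} \sqrt{i}}{11} - 1505 = -1505 + \frac{11^{\frac{3}{4}} \sqrt{i}}{11}$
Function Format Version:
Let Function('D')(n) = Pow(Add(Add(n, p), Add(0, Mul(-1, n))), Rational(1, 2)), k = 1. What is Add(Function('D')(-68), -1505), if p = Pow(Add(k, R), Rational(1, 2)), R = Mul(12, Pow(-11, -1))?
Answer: Add(-1505, Mul(Rational(1, 11), Pow(11, Rational(3, 4)), Pow(I, Rational(1, 2)))) ≈ Add(-1504.6, Mul(0.38827, I))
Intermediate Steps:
R = Rational(-12, 11) (R = Mul(12, Rational(-1, 11)) = Rational(-12, 11) ≈ -1.0909)
p = Mul(Rational(1, 11), I, Pow(11, Rational(1, 2))) (p = Pow(Add(1, Rational(-12, 11)), Rational(1, 2)) = Pow(Rational(-1, 11), Rational(1, 2)) = Mul(Rational(1, 11), I, Pow(11, Rational(1, 2))) ≈ Mul(0.30151, I))
Function('D')(n) = Mul(Rational(1, 11), Pow(11, Rational(3, 4)), Pow(I, Rational(1, 2))) (Function('D')(n) = Pow(Add(Add(n, Mul(Rational(1, 11), I, Pow(11, Rational(1, 2)))), Add(0, Mul(-1, n))), Rational(1, 2)) = Pow(Add(Add(n, Mul(Rational(1, 11), I, Pow(11, Rational(1, 2)))), Mul(-1, n)), Rational(1, 2)) = Pow(Mul(Rational(1, 11), I, Pow(11, Rational(1, 2))), Rational(1, 2)) = Mul(Rational(1, 11), Pow(11, Rational(3, 4)), Pow(I, Rational(1, 2))))
Add(Function('D')(-68), -1505) = Add(Mul(Rational(1, 11), Pow(11, Rational(3, 4)), Pow(I, Rational(1, 2))), -1505) = Add(-1505, Mul(Rational(1, 11), Pow(11, Rational(3, 4)), Pow(I, Rational(1, 2))))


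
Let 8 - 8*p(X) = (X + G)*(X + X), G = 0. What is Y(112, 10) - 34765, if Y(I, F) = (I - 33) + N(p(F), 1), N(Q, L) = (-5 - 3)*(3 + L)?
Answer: -34718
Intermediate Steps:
p(X) = 1 - X²/4 (p(X) = 1 - (X + 0)*(X + X)/8 = 1 - X*2*X/8 = 1 - X²/4)
N(Q, L) = -24 - 8*L (N(Q, L) = -8*(3 + L) = -24 - 8*L)
Y(I, F) = -65 + I (Y(I, F) = (I - 33) + (-24 - 8*1) = (-33 + I) + (-24 - 8) = (-33 + I) - 32 = -65 + I)
Y(112, 10) - 34765 = (-65 + 112) - 34765 = 47 - 34765 = -34718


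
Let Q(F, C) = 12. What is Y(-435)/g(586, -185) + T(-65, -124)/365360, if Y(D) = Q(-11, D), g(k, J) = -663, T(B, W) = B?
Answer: -295161/16148912 ≈ -0.018277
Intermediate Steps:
Y(D) = 12
Y(-435)/g(586, -185) + T(-65, -124)/365360 = 12/(-663) - 65/365360 = 12*(-1/663) - 65*1/365360 = -4/221 - 13/73072 = -295161/16148912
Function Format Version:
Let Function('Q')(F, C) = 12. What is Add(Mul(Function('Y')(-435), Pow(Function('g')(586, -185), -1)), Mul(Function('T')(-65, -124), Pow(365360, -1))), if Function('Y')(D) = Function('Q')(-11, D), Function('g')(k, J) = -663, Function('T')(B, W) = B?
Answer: Rational(-295161, 16148912) ≈ -0.018277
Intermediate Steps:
Function('Y')(D) = 12
Add(Mul(Function('Y')(-435), Pow(Function('g')(586, -185), -1)), Mul(Function('T')(-65, -124), Pow(365360, -1))) = Add(Mul(12, Pow(-663, -1)), Mul(-65, Pow(365360, -1))) = Add(Mul(12, Rational(-1, 663)), Mul(-65, Rational(1, 365360))) = Add(Rational(-4, 221), Rational(-13, 73072)) = Rational(-295161, 16148912)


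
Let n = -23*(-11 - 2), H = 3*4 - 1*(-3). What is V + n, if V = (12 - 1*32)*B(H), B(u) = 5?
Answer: 199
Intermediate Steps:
H = 15 (H = 12 + 3 = 15)
n = 299 (n = -23*(-13) = 299)
V = -100 (V = (12 - 1*32)*5 = (12 - 32)*5 = -20*5 = -100)
V + n = -100 + 299 = 199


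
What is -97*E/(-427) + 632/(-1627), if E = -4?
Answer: -901140/694729 ≈ -1.2971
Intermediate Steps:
-97*E/(-427) + 632/(-1627) = -97*(-4)/(-427) + 632/(-1627) = 388*(-1/427) + 632*(-1/1627) = -388/427 - 632/1627 = -901140/694729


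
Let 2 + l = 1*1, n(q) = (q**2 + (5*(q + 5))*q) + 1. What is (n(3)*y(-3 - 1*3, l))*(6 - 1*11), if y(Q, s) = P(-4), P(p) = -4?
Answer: 2600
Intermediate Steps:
n(q) = 1 + q**2 + q*(25 + 5*q) (n(q) = (q**2 + (5*(5 + q))*q) + 1 = (q**2 + (25 + 5*q)*q) + 1 = (q**2 + q*(25 + 5*q)) + 1 = 1 + q**2 + q*(25 + 5*q))
l = -1 (l = -2 + 1*1 = -2 + 1 = -1)
y(Q, s) = -4
(n(3)*y(-3 - 1*3, l))*(6 - 1*11) = ((1 + 6*3**2 + 25*3)*(-4))*(6 - 1*11) = ((1 + 6*9 + 75)*(-4))*(6 - 11) = ((1 + 54 + 75)*(-4))*(-5) = (130*(-4))*(-5) = -520*(-5) = 2600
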